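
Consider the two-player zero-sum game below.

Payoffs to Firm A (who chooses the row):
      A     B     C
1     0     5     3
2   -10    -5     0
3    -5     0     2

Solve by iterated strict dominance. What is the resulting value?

0

Row 2 is strictly dominated by row 1 (0>-10, 5>-5, 3>0); eliminate 2.
Column C is strictly dominated by A for Firm B (0<3, -5<2); eliminate C.
Column B is strictly dominated by A for Firm B (0<5, -5<0); eliminate B.
Row 3 is strictly dominated by row 1 (0>-5); eliminate 3.
Only (1, A) remains, with payoff 0.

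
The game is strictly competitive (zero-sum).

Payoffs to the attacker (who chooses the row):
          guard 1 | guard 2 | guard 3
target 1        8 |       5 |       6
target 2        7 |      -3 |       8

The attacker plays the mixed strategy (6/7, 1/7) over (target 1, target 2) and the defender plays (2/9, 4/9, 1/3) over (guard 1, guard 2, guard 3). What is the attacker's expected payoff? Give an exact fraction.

Against (2/9, 4/9, 1/3), each row's expected payoff is target 1: 6; target 2: 26/9.
Taking the (6/7, 1/7)-weighted average: (6/7)·(6) + (1/7)·(26/9) = 50/9.

50/9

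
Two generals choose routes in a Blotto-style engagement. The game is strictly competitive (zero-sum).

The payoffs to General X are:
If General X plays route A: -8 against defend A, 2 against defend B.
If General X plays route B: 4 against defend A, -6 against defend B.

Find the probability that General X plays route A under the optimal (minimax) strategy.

Row minima are -8 and -6, so General X's maximin is -6; column maxima are 4 and 2, so General Y's minimax is 2. These differ, so the equilibrium is in mixed strategies.
Let General X play route A with probability p. General Y is indifferent when −8p + 4(1−p) = 2p − 6(1−p), giving p = 1/2.

1/2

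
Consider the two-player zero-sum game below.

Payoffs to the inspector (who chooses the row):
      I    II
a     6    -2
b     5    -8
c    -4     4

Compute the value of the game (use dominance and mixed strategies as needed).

1

Row b is strictly dominated by row a, so the inspector never plays it.
The remaining 2×2 game on (a, c) × (I, II) has no saddle point. Let the inspector play a with probability p; indifference gives 6p − 4(1−p) = −2p + 4(1−p), so p = 1/2.
Similarly the inspectee's optimal q on I is 3/8, and the value is 6·(3/8) + (-2)·(5/8) = 1.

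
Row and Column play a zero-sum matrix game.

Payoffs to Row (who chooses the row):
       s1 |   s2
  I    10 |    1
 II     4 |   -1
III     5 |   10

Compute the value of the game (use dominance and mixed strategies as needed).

95/14

Row II is strictly dominated by row I, so Row never plays it.
The remaining 2×2 game on (I, III) × (s1, s2) has no saddle point. Let Row play I with probability p; indifference gives 10p + 5(1−p) = p + 10(1−p), so p = 5/14.
Similarly Column's optimal q on s1 is 9/14, and the value is 10·(9/14) + (1)·(5/14) = 95/14.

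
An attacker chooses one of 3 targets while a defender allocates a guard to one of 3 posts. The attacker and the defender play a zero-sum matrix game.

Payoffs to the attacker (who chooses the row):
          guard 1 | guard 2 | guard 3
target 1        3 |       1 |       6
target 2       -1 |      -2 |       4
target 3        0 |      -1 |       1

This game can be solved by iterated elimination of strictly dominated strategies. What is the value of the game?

1

Column guard 3 is strictly dominated by guard 1 for the defender (3<6, -1<4, 0<1); eliminate guard 3.
Column guard 1 is strictly dominated by guard 2 for the defender (1<3, -2<-1, -1<0); eliminate guard 1.
Row target 3 is strictly dominated by row target 1 (1>-1); eliminate target 3.
Row target 2 is strictly dominated by row target 1 (1>-2); eliminate target 2.
Only (target 1, guard 2) remains, with payoff 1.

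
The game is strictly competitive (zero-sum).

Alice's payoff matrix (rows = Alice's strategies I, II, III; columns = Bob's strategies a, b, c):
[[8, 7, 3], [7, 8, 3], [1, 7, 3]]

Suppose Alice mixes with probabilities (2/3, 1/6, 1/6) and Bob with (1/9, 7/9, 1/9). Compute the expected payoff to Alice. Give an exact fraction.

Against (1/9, 7/9, 1/9), each row's expected payoff is I: 20/3; II: 22/3; III: 53/9.
Taking the (2/3, 1/6, 1/6)-weighted average: (2/3)·(20/3) + (1/6)·(22/3) + (1/6)·(53/9) = 359/54.

359/54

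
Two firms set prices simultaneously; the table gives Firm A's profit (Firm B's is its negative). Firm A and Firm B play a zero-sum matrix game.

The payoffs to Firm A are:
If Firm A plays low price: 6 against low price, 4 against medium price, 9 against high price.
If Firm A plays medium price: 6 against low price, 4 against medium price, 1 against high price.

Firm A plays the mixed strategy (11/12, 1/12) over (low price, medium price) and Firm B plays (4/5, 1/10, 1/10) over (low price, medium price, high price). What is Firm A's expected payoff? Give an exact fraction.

181/30

Against (4/5, 1/10, 1/10), each row's expected payoff is low price: 61/10; medium price: 53/10.
Taking the (11/12, 1/12)-weighted average: (11/12)·(61/10) + (1/12)·(53/10) = 181/30.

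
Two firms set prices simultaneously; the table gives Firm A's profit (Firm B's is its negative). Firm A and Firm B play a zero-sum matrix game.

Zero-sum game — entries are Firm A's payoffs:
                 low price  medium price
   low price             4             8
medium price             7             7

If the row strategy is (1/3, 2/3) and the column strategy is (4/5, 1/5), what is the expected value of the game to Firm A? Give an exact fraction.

94/15

Against (4/5, 1/5), each row's expected payoff is low price: 24/5; medium price: 7.
Taking the (1/3, 2/3)-weighted average: (1/3)·(24/5) + (2/3)·(7) = 94/15.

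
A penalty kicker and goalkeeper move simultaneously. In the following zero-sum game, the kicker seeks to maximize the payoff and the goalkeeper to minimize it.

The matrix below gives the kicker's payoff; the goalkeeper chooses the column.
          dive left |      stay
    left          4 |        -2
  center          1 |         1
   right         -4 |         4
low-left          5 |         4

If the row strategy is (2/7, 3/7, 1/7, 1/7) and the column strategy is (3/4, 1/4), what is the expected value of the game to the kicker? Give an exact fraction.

Against (3/4, 1/4), each row's expected payoff is left: 5/2; center: 1; right: -2; low-left: 19/4.
Taking the (2/7, 3/7, 1/7, 1/7)-weighted average: (2/7)·(5/2) + (3/7)·(1) + (1/7)·(-2) + (1/7)·(19/4) = 43/28.

43/28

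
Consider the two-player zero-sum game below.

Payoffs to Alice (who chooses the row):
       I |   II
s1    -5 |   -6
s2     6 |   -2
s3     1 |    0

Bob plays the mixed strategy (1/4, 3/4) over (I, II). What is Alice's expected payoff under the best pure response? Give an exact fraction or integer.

s1: (-5)·(1/4) + (-6)·(3/4) = -23/4.
s2: (6)·(1/4) + (-2)·(3/4) = 0.
s3: (1)·(1/4) + (0)·(3/4) = 1/4.
The best pure response is s3 with expected payoff 1/4.

1/4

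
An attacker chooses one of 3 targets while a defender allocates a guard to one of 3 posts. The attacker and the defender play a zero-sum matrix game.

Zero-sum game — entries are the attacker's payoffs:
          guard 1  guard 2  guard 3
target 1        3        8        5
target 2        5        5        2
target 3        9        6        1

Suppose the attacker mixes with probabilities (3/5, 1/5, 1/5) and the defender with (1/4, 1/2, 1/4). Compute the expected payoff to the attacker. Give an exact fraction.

Against (1/4, 1/2, 1/4), each row's expected payoff is target 1: 6; target 2: 17/4; target 3: 11/2.
Taking the (3/5, 1/5, 1/5)-weighted average: (3/5)·(6) + (1/5)·(17/4) + (1/5)·(11/2) = 111/20.

111/20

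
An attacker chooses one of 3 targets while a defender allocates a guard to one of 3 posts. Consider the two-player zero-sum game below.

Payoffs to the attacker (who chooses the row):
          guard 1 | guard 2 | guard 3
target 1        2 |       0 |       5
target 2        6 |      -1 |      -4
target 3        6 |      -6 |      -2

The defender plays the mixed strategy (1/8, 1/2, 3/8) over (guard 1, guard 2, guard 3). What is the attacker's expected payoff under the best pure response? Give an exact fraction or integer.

target 1: (2)·(1/8) + (0)·(1/2) + (5)·(3/8) = 17/8.
target 2: (6)·(1/8) + (-1)·(1/2) + (-4)·(3/8) = -5/4.
target 3: (6)·(1/8) + (-6)·(1/2) + (-2)·(3/8) = -3.
The best pure response is target 1 with expected payoff 17/8.

17/8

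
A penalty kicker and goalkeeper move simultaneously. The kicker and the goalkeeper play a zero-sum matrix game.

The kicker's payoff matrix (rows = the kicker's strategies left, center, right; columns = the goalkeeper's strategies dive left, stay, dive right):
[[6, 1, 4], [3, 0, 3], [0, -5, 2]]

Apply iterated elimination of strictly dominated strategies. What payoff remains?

1

Column dive right is strictly dominated by stay for the goalkeeper (1<4, 0<3, -5<2); eliminate dive right.
Row right is strictly dominated by row left (6>0, 1>-5); eliminate right.
Row center is strictly dominated by row left (6>3, 1>0); eliminate center.
Column dive left is strictly dominated by stay for the goalkeeper (1<6); eliminate dive left.
Only (left, stay) remains, with payoff 1.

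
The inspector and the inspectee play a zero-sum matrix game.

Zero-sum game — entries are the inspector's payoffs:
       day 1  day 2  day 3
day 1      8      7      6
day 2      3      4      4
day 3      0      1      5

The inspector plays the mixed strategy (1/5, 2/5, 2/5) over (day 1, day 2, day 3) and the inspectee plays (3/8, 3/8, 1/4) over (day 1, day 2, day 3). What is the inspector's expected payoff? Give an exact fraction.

141/40

Against (3/8, 3/8, 1/4), each row's expected payoff is day 1: 57/8; day 2: 29/8; day 3: 13/8.
Taking the (1/5, 2/5, 2/5)-weighted average: (1/5)·(57/8) + (2/5)·(29/8) + (2/5)·(13/8) = 141/40.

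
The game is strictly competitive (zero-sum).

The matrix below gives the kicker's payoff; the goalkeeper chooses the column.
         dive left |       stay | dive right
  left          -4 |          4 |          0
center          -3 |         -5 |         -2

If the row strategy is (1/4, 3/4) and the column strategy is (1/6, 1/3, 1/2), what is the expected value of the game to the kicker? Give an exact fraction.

-53/24

Against (1/6, 1/3, 1/2), each row's expected payoff is left: 2/3; center: -19/6.
Taking the (1/4, 3/4)-weighted average: (1/4)·(2/3) + (3/4)·(-19/6) = -53/24.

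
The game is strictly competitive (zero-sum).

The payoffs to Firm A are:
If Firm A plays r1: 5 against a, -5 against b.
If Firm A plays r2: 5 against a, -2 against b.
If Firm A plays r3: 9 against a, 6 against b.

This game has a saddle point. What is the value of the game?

Row minima: -5, -2, 6 → Firm A's maximin is 6.
Column maxima: 9, 6 → Firm B's minimax is 6.
They coincide at (r3, b), so the value is 6.

6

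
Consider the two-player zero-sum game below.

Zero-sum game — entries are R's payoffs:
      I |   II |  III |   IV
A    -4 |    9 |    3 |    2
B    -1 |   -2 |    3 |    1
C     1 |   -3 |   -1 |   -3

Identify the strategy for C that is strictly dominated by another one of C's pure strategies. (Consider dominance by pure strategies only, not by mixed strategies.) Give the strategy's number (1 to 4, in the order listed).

3

C prefers columns that give R less. Compare III with IV: 2 < 3, 1 < 3, -3 < -1.
So IV strictly dominates III for C; III is strictly dominated.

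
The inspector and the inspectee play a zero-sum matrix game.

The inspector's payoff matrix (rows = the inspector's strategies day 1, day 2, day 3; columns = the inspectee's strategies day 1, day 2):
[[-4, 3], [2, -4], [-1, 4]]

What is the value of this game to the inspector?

4/11

Row day 1 is strictly dominated by row day 3, so the inspector never plays it.
The remaining 2×2 game on (day 2, day 3) × (day 1, day 2) has no saddle point. Let the inspector play day 2 with probability p; indifference gives 2p − (1−p) = −4p + 4(1−p), so p = 5/11.
Similarly the inspectee's optimal q on day 1 is 8/11, and the value is 2·(8/11) + (-4)·(3/11) = 4/11.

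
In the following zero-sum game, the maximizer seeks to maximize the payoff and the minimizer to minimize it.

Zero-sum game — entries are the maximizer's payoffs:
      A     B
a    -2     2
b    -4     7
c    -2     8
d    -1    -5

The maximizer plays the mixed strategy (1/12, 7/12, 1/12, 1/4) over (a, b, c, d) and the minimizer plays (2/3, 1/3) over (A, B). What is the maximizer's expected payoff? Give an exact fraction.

Against (2/3, 1/3), each row's expected payoff is a: -2/3; b: -1/3; c: 4/3; d: -7/3.
Taking the (1/12, 7/12, 1/12, 1/4)-weighted average: (1/12)·(-2/3) + (7/12)·(-1/3) + (1/12)·(4/3) + (1/4)·(-7/3) = -13/18.

-13/18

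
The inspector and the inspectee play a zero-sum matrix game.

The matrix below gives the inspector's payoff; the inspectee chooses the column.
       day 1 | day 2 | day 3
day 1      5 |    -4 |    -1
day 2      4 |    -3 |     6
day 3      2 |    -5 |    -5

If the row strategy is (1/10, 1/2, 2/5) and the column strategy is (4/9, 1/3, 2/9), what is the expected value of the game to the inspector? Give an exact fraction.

Against (4/9, 1/3, 2/9), each row's expected payoff is day 1: 2/3; day 2: 19/9; day 3: -17/9.
Taking the (1/10, 1/2, 2/5)-weighted average: (1/10)·(2/3) + (1/2)·(19/9) + (2/5)·(-17/9) = 11/30.

11/30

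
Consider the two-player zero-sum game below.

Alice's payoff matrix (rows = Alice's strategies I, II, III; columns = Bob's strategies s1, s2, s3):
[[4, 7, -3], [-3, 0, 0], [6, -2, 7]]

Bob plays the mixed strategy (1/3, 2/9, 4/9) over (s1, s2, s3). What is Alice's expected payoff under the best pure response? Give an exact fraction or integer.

I: (4)·(1/3) + (7)·(2/9) + (-3)·(4/9) = 14/9.
II: (-3)·(1/3) + (0)·(2/9) + (0)·(4/9) = -1.
III: (6)·(1/3) + (-2)·(2/9) + (7)·(4/9) = 14/3.
The best pure response is III with expected payoff 14/3.

14/3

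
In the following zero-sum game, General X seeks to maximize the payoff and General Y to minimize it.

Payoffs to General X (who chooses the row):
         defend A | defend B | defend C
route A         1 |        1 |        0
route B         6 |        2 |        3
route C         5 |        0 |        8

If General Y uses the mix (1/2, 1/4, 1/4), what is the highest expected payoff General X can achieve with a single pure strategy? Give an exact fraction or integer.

route A: (1)·(1/2) + (1)·(1/4) + (0)·(1/4) = 3/4.
route B: (6)·(1/2) + (2)·(1/4) + (3)·(1/4) = 17/4.
route C: (5)·(1/2) + (0)·(1/4) + (8)·(1/4) = 9/2.
The best pure response is route C with expected payoff 9/2.

9/2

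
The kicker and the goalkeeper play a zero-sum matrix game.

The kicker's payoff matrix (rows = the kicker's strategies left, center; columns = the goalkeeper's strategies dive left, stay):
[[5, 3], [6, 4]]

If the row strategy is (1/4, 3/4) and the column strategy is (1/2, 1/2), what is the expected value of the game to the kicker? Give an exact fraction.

Against (1/2, 1/2), each row's expected payoff is left: 4; center: 5.
Taking the (1/4, 3/4)-weighted average: (1/4)·(4) + (3/4)·(5) = 19/4.

19/4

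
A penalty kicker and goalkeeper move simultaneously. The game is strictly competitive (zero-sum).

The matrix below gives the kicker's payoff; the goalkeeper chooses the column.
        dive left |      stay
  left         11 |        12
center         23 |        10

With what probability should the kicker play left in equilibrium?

13/14

Row minima are 11 and 10, so the kicker's maximin is 11; column maxima are 23 and 12, so the goalkeeper's minimax is 12. These differ, so the equilibrium is in mixed strategies.
Let the kicker play left with probability p. The goalkeeper is indifferent when 11p + 23(1−p) = 12p + 10(1−p), giving p = 13/14.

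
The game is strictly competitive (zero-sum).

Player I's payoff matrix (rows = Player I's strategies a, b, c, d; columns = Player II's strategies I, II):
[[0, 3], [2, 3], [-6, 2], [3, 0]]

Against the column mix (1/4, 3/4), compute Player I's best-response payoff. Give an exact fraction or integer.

a: (0)·(1/4) + (3)·(3/4) = 9/4.
b: (2)·(1/4) + (3)·(3/4) = 11/4.
c: (-6)·(1/4) + (2)·(3/4) = 0.
d: (3)·(1/4) + (0)·(3/4) = 3/4.
The best pure response is b with expected payoff 11/4.

11/4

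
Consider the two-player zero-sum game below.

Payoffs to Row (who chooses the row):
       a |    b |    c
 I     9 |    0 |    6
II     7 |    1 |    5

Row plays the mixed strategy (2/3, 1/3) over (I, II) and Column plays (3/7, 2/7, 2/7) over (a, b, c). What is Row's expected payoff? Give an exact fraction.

Against (3/7, 2/7, 2/7), each row's expected payoff is I: 39/7; II: 33/7.
Taking the (2/3, 1/3)-weighted average: (2/3)·(39/7) + (1/3)·(33/7) = 37/7.

37/7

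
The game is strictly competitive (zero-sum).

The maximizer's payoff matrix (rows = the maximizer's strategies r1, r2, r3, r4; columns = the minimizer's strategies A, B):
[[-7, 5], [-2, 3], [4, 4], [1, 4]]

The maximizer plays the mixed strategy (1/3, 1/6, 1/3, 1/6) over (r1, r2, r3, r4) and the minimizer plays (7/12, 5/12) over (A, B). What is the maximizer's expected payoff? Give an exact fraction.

19/18

Against (7/12, 5/12), each row's expected payoff is r1: -2; r2: 1/12; r3: 4; r4: 9/4.
Taking the (1/3, 1/6, 1/3, 1/6)-weighted average: (1/3)·(-2) + (1/6)·(1/12) + (1/3)·(4) + (1/6)·(9/4) = 19/18.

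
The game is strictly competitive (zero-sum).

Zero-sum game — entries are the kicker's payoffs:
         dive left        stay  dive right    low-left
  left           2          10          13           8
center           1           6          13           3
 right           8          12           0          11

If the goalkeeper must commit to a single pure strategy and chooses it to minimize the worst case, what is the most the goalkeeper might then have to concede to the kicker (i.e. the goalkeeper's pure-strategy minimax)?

The worst case (largest entry) in each column is dive left: 8, stay: 12, dive right: 13, low-left: 11.
The best (smallest) of these is 8.

8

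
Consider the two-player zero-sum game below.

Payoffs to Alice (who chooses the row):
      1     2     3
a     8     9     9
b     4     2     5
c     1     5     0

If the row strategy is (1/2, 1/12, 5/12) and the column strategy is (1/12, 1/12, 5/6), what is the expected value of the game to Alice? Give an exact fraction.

91/18

Against (1/12, 1/12, 5/6), each row's expected payoff is a: 107/12; b: 14/3; c: 1/2.
Taking the (1/2, 1/12, 5/12)-weighted average: (1/2)·(107/12) + (1/12)·(14/3) + (5/12)·(1/2) = 91/18.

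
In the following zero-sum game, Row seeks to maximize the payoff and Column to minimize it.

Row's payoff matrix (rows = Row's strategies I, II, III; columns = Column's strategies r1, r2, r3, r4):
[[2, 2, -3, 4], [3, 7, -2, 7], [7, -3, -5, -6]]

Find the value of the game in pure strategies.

-2

Row minima: -3, -2, -6 → Row's maximin is -2.
Column maxima: 7, 7, -2, 7 → Column's minimax is -2.
They coincide at (II, r3), so the value is -2.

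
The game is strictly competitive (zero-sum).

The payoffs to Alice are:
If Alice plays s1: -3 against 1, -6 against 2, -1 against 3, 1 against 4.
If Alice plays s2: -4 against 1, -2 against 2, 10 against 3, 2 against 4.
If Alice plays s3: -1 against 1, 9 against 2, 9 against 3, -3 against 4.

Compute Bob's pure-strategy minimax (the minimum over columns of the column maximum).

The worst case (largest entry) in each column is 1: -1, 2: 9, 3: 10, 4: 2.
The best (smallest) of these is -1.

-1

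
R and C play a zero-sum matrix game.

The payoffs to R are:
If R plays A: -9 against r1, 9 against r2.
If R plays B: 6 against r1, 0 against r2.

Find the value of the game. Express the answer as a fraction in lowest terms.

Row minima are -9 and 0, so R's maximin is 0; column maxima are 6 and 9, so C's minimax is 6. These differ, so the equilibrium is in mixed strategies.
Let R play A with probability p. C is indifferent when −9p + 6(1−p) = 9p, giving p = 1/4.
Let C play r1 with probability q. R is indifferent when −9q + 9(1−q) = 6q, giving q = 3/8.
The value is -9·(3/8) + (9)·(5/8) = 9/4.

9/4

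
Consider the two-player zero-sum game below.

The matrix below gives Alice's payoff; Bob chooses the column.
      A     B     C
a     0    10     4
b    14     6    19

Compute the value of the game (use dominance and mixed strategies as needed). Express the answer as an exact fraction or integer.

70/9

Column C is strictly dominated by A for Bob (it gives Alice more in every row).
The remaining 2×2 game on (a, b) × (A, B) has no saddle point. Let Alice play a with probability p; indifference gives 14(1−p) = 10p + 6(1−p), so p = 4/9.
Similarly Bob's optimal q on A is 2/9, and the value is 0·(2/9) + (10)·(7/9) = 70/9.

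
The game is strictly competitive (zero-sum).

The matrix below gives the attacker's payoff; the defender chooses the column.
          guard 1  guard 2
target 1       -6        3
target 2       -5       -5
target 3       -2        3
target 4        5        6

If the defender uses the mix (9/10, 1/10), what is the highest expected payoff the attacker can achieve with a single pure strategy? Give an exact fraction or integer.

target 1: (-6)·(9/10) + (3)·(1/10) = -51/10.
target 2: (-5)·(9/10) + (-5)·(1/10) = -5.
target 3: (-2)·(9/10) + (3)·(1/10) = -3/2.
target 4: (5)·(9/10) + (6)·(1/10) = 51/10.
The best pure response is target 4 with expected payoff 51/10.

51/10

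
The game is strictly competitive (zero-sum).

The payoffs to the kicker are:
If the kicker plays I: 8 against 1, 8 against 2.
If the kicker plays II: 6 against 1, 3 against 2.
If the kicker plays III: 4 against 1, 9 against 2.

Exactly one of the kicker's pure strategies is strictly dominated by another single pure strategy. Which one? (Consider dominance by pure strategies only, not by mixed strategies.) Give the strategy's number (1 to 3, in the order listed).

2

Compare II with I: 8 > 6, 8 > 3.
So I strictly dominates II for the kicker; II is strictly dominated.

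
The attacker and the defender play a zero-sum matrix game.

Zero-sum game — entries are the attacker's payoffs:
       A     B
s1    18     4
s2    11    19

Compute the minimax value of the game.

Row minima are 4 and 11, so the attacker's maximin is 11; column maxima are 18 and 19, so the defender's minimax is 18. These differ, so the equilibrium is in mixed strategies.
Let the attacker play s1 with probability p. The defender is indifferent when 18p + 11(1−p) = 4p + 19(1−p), giving p = 4/11.
Let the defender play A with probability q. The attacker is indifferent when 18q + 4(1−q) = 11q + 19(1−q), giving q = 15/22.
The value is 18·(15/22) + (4)·(7/22) = 149/11.

149/11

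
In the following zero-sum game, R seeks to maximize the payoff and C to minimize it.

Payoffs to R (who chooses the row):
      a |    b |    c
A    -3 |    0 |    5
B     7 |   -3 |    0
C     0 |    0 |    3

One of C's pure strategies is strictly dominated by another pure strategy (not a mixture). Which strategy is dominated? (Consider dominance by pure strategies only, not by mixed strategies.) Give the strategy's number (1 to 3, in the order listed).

C prefers columns that give R less. Compare c with b: 0 < 5, -3 < 0, 0 < 3.
So b strictly dominates c for C; c is strictly dominated.

3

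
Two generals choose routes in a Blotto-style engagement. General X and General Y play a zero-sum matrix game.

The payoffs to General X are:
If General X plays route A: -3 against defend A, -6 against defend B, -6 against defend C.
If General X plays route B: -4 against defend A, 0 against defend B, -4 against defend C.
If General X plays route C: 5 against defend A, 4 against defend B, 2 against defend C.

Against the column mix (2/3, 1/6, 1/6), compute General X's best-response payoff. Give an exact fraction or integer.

route A: (-3)·(2/3) + (-6)·(1/6) + (-6)·(1/6) = -4.
route B: (-4)·(2/3) + (0)·(1/6) + (-4)·(1/6) = -10/3.
route C: (5)·(2/3) + (4)·(1/6) + (2)·(1/6) = 13/3.
The best pure response is route C with expected payoff 13/3.

13/3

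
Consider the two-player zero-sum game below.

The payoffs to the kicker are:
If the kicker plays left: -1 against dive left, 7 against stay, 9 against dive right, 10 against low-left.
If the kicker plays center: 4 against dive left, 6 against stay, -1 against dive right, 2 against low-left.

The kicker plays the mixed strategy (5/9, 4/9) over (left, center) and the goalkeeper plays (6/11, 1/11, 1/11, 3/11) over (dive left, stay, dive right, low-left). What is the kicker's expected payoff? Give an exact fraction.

340/99

Against (6/11, 1/11, 1/11, 3/11), each row's expected payoff is left: 40/11; center: 35/11.
Taking the (5/9, 4/9)-weighted average: (5/9)·(40/11) + (4/9)·(35/11) = 340/99.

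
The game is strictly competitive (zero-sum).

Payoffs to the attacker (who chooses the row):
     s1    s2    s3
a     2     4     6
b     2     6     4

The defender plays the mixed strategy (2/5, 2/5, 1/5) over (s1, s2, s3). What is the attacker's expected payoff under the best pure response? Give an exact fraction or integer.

4

a: (2)·(2/5) + (4)·(2/5) + (6)·(1/5) = 18/5.
b: (2)·(2/5) + (6)·(2/5) + (4)·(1/5) = 4.
The best pure response is b with expected payoff 4.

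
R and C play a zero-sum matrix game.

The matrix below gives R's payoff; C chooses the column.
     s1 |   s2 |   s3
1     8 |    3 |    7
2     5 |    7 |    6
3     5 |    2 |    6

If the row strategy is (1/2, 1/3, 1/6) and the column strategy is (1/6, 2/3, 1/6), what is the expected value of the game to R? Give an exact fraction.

Against (1/6, 2/3, 1/6), each row's expected payoff is 1: 9/2; 2: 13/2; 3: 19/6.
Taking the (1/2, 1/3, 1/6)-weighted average: (1/2)·(9/2) + (1/3)·(13/2) + (1/6)·(19/6) = 89/18.

89/18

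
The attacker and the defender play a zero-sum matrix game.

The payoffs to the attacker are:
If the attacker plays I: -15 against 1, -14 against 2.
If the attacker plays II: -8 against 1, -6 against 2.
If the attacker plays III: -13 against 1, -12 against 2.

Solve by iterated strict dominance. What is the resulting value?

-8

Column 2 is strictly dominated by 1 for the defender (-15<-14, -8<-6, -13<-12); eliminate 2.
Row I is strictly dominated by row II (-8>-15); eliminate I.
Row III is strictly dominated by row II (-8>-13); eliminate III.
Only (II, 1) remains, with payoff -8.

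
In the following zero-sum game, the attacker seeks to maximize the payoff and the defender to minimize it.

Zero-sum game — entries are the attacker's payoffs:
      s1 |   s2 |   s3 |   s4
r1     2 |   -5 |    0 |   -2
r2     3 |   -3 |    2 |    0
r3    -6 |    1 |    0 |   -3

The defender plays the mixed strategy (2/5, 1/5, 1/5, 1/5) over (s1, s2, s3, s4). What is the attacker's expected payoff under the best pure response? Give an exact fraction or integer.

1

r1: (2)·(2/5) + (-5)·(1/5) + (0)·(1/5) + (-2)·(1/5) = -3/5.
r2: (3)·(2/5) + (-3)·(1/5) + (2)·(1/5) + (0)·(1/5) = 1.
r3: (-6)·(2/5) + (1)·(1/5) + (0)·(1/5) + (-3)·(1/5) = -14/5.
The best pure response is r2 with expected payoff 1.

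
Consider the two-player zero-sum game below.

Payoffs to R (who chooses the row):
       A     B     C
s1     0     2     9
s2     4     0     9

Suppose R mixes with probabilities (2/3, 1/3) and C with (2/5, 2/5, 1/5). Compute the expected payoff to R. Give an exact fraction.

43/15

Against (2/5, 2/5, 1/5), each row's expected payoff is s1: 13/5; s2: 17/5.
Taking the (2/3, 1/3)-weighted average: (2/3)·(13/5) + (1/3)·(17/5) = 43/15.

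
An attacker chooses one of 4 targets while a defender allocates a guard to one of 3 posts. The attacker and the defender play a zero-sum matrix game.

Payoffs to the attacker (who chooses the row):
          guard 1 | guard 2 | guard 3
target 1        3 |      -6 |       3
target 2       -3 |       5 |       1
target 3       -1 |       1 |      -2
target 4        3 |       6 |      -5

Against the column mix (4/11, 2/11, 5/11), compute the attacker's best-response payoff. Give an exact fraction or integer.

15/11

target 1: (3)·(4/11) + (-6)·(2/11) + (3)·(5/11) = 15/11.
target 2: (-3)·(4/11) + (5)·(2/11) + (1)·(5/11) = 3/11.
target 3: (-1)·(4/11) + (1)·(2/11) + (-2)·(5/11) = -12/11.
target 4: (3)·(4/11) + (6)·(2/11) + (-5)·(5/11) = -1/11.
The best pure response is target 1 with expected payoff 15/11.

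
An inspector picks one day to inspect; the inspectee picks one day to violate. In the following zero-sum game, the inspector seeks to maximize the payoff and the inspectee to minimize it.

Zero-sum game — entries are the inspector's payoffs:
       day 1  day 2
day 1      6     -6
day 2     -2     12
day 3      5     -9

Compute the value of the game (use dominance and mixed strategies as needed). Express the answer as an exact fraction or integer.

Row day 3 is strictly dominated by row day 1, so the inspector never plays it.
The remaining 2×2 game on (day 1, day 2) × (day 1, day 2) has no saddle point. Let the inspector play day 1 with probability p; indifference gives 6p − 2(1−p) = −6p + 12(1−p), so p = 7/13.
Similarly the inspectee's optimal q on day 1 is 9/13, and the value is 6·(9/13) + (-6)·(4/13) = 30/13.

30/13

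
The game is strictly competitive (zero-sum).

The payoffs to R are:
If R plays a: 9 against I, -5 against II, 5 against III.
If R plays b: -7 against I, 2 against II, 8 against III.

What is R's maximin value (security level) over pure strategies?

-5

The worst-case payoff for each row is a: -5, b: -7.
The best of these is -5.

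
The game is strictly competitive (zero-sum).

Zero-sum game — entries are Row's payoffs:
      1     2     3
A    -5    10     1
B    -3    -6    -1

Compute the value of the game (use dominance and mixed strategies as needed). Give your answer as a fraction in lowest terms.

-10/3

Column 3 is strictly dominated by 1 for Column (it gives Row more in every row).
The remaining 2×2 game on (A, B) × (1, 2) has no saddle point. Let Row play A with probability p; indifference gives −5p − 3(1−p) = 10p − 6(1−p), so p = 1/6.
Similarly Column's optimal q on 1 is 8/9, and the value is -5·(8/9) + (10)·(1/9) = -10/3.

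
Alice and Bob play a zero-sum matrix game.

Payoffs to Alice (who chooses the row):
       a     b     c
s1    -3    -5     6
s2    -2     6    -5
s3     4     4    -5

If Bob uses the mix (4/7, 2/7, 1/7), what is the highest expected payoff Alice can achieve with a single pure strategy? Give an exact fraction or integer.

19/7

s1: (-3)·(4/7) + (-5)·(2/7) + (6)·(1/7) = -16/7.
s2: (-2)·(4/7) + (6)·(2/7) + (-5)·(1/7) = -1/7.
s3: (4)·(4/7) + (4)·(2/7) + (-5)·(1/7) = 19/7.
The best pure response is s3 with expected payoff 19/7.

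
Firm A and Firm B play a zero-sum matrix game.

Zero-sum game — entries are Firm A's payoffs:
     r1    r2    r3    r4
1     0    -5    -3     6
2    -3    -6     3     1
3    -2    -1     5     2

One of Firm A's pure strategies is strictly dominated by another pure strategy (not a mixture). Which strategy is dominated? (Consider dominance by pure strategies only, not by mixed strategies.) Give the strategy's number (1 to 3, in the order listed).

2

Compare 2 with 3: -2 > -3, -1 > -6, 5 > 3, 2 > 1.
So 3 strictly dominates 2 for Firm A; 2 is strictly dominated.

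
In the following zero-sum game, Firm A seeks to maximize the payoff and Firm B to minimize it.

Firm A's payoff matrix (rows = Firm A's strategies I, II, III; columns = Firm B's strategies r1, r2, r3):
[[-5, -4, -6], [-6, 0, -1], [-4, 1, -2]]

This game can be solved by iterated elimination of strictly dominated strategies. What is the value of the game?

Column r2 is strictly dominated by r1 for Firm B (-5<-4, -6<0, -4<1); eliminate r2.
Row I is strictly dominated by row III (-4>-5, -2>-6); eliminate I.
Column r3 is strictly dominated by r1 for Firm B (-6<-1, -4<-2); eliminate r3.
Row II is strictly dominated by row III (-4>-6); eliminate II.
Only (III, r1) remains, with payoff -4.

-4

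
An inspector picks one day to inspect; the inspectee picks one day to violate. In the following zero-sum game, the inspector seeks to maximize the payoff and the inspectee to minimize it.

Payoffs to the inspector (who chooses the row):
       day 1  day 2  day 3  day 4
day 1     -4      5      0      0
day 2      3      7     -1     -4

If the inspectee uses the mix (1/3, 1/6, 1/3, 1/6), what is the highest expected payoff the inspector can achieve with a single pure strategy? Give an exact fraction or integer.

7/6

day 1: (-4)·(1/3) + (5)·(1/6) + (0)·(1/3) + (0)·(1/6) = -1/2.
day 2: (3)·(1/3) + (7)·(1/6) + (-1)·(1/3) + (-4)·(1/6) = 7/6.
The best pure response is day 2 with expected payoff 7/6.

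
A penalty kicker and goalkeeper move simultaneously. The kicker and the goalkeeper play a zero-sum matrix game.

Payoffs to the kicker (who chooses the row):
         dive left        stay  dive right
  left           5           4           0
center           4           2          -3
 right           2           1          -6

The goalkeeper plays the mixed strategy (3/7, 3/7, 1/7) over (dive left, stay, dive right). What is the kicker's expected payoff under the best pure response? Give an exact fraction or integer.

left: (5)·(3/7) + (4)·(3/7) + (0)·(1/7) = 27/7.
center: (4)·(3/7) + (2)·(3/7) + (-3)·(1/7) = 15/7.
right: (2)·(3/7) + (1)·(3/7) + (-6)·(1/7) = 3/7.
The best pure response is left with expected payoff 27/7.

27/7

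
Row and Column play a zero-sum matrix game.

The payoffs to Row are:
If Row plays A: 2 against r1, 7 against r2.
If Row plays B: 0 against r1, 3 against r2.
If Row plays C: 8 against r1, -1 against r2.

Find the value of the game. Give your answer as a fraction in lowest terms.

Row B is strictly dominated by row A, so Row never plays it.
The remaining 2×2 game on (A, C) × (r1, r2) has no saddle point. Let Row play A with probability p; indifference gives 2p + 8(1−p) = 7p − (1−p), so p = 9/14.
Similarly Column's optimal q on r1 is 4/7, and the value is 2·(4/7) + (7)·(3/7) = 29/7.

29/7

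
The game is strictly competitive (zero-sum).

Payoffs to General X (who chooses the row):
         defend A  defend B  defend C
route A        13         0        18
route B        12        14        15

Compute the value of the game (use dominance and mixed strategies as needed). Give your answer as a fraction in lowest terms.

Column defend C is strictly dominated by defend A for General Y (it gives General X more in every row).
The remaining 2×2 game on (route A, route B) × (defend A, defend B) has no saddle point. Let General X play route A with probability p; indifference gives 13p + 12(1−p) = 14(1−p), so p = 2/15.
Similarly General Y's optimal q on defend A is 14/15, and the value is 13·(14/15) + (0)·(1/15) = 182/15.

182/15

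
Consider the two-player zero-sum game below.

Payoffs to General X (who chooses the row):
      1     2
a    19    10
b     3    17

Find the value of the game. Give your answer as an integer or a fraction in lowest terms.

293/23

Row minima are 10 and 3, so General X's maximin is 10; column maxima are 19 and 17, so General Y's minimax is 17. These differ, so the equilibrium is in mixed strategies.
Let General X play a with probability p. General Y is indifferent when 19p + 3(1−p) = 10p + 17(1−p), giving p = 14/23.
Let General Y play 1 with probability q. General X is indifferent when 19q + 10(1−q) = 3q + 17(1−q), giving q = 7/23.
The value is 19·(7/23) + (10)·(16/23) = 293/23.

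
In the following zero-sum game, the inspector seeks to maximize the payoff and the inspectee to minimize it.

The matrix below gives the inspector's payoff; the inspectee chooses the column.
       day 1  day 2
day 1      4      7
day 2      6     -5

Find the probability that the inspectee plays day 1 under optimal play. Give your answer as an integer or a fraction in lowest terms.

6/7

Row minima are 4 and -5, so the inspector's maximin is 4; column maxima are 6 and 7, so the inspectee's minimax is 6. These differ, so the equilibrium is in mixed strategies.
Let the inspectee play day 1 with probability q. The inspector is indifferent when 4q + 7(1−q) = 6q − 5(1−q), giving q = 6/7.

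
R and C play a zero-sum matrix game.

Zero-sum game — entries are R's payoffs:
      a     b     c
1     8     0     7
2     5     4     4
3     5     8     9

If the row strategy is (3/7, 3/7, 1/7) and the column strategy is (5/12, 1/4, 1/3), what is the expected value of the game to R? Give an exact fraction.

16/3

Against (5/12, 1/4, 1/3), each row's expected payoff is 1: 17/3; 2: 53/12; 3: 85/12.
Taking the (3/7, 3/7, 1/7)-weighted average: (3/7)·(17/3) + (3/7)·(53/12) + (1/7)·(85/12) = 16/3.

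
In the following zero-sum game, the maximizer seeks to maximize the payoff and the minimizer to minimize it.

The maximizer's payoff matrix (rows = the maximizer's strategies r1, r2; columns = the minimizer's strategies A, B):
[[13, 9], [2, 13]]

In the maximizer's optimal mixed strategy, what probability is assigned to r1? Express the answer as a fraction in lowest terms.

11/15

Row minima are 9 and 2, so the maximizer's maximin is 9; column maxima are 13 and 13, so the minimizer's minimax is 13. These differ, so the equilibrium is in mixed strategies.
Let the maximizer play r1 with probability p. The minimizer is indifferent when 13p + 2(1−p) = 9p + 13(1−p), giving p = 11/15.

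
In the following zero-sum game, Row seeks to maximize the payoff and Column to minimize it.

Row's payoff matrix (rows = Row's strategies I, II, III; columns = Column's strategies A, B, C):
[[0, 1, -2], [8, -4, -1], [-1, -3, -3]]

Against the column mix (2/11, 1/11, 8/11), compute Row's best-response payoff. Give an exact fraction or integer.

I: (0)·(2/11) + (1)·(1/11) + (-2)·(8/11) = -15/11.
II: (8)·(2/11) + (-4)·(1/11) + (-1)·(8/11) = 4/11.
III: (-1)·(2/11) + (-3)·(1/11) + (-3)·(8/11) = -29/11.
The best pure response is II with expected payoff 4/11.

4/11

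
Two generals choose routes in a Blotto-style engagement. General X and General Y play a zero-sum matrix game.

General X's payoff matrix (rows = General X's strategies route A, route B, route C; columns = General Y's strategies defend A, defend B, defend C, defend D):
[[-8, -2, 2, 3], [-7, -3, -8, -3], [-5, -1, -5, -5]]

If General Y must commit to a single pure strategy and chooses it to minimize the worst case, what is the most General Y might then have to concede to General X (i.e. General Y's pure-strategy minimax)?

-5

The worst case (largest entry) in each column is defend A: -5, defend B: -1, defend C: 2, defend D: 3.
The best (smallest) of these is -5.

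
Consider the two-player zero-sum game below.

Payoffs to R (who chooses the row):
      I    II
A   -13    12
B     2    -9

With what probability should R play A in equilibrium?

Row minima are -13 and -9, so R's maximin is -9; column maxima are 2 and 12, so C's minimax is 2. These differ, so the equilibrium is in mixed strategies.
Let R play A with probability p. C is indifferent when −13p + 2(1−p) = 12p − 9(1−p), giving p = 11/36.

11/36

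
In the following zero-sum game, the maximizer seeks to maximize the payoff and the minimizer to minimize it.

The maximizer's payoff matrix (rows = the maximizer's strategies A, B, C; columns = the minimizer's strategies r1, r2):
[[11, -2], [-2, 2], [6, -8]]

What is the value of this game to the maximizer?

Row C is strictly dominated by row A, so the maximizer never plays it.
The remaining 2×2 game on (A, B) × (r1, r2) has no saddle point. Let the maximizer play A with probability p; indifference gives 11p − 2(1−p) = −2p + 2(1−p), so p = 4/17.
Similarly the minimizer's optimal q on r1 is 4/17, and the value is 11·(4/17) + (-2)·(13/17) = 18/17.

18/17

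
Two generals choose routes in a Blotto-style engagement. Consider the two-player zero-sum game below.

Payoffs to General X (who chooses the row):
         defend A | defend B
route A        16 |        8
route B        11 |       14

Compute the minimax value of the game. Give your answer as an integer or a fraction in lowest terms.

Row minima are 8 and 11, so General X's maximin is 11; column maxima are 16 and 14, so General Y's minimax is 14. These differ, so the equilibrium is in mixed strategies.
Let General X play route A with probability p. General Y is indifferent when 16p + 11(1−p) = 8p + 14(1−p), giving p = 3/11.
Let General Y play defend A with probability q. General X is indifferent when 16q + 8(1−q) = 11q + 14(1−q), giving q = 6/11.
The value is 16·(6/11) + (8)·(5/11) = 136/11.

136/11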